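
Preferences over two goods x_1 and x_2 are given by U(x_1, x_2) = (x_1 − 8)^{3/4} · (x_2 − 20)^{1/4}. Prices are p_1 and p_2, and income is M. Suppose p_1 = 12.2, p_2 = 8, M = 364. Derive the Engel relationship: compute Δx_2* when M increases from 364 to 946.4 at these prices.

Let x_1' = x_1−8, x_2' = x_2−20. MRS = 3·x_2'/x_1' = p_1/p_2.
After buying the subsistence bundle (8, 20), a share 0.75 of the remaining income goes to x_1: x_1* = 8 + 0.75·(M − 8p_1 − 20p_2)/p_1.
Discretionary income = 364 − 8·12.2 − 20·8 = 106.4; x_2* = 20 + 0.25·106.4/8 = 23.325.
At M' = 946.4: x_2* = 41.525. Change: 41.525 − 23.325 = 18.2.

Δx_2* = 18.2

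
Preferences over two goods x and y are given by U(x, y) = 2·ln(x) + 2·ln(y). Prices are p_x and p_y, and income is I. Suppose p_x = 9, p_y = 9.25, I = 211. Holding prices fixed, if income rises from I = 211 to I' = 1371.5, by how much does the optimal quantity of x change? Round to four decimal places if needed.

Δx* = 64.4722

Tangency: MRS = y/x = p_x/p_y.
So 2·p_y·y = 2·p_x·x; combined with the budget, a share 0.5 of income goes to x.
Demand: x*(p_x,p_y,I) = 0.5·I/p_x and y* = 0.5·I/p_y.
At p_x=9, p_y=9.25, I=211: x* = 0.5·211/9 = 11.7222.
At I' = 1371.5: x* = 76.1944. Change: 76.1944 − 11.7222 = 64.4722.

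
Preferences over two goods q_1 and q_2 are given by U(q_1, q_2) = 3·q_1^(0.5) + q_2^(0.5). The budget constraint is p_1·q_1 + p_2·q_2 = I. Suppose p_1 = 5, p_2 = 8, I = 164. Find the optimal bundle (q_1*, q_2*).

From the CES first-order condition, 3·(q_2/q_1)^(0.5) = p_1/p_2.
Solve for the ratio: q_2/q_1 = [(1/3)·p_1/p_2]^(2).
Substitute q_2 = (q_2/q_1)·q_1 into the budget: q_1* = I/(p_1 + p_2·(q_2/q_1)).
Numerically q_2/q_1 = 0.043403, so q_1* = 164/(5 + 8·0.043403) = 30.6701 and q_2* = 0.043403·30.6701 = 1.3312.

q_1* = 30.6701, q_2* = 1.3312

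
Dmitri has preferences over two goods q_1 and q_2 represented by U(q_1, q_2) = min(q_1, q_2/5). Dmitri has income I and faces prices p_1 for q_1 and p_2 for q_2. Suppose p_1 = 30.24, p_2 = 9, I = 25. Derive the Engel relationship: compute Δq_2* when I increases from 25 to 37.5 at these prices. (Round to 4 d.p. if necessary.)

Leontief preferences: the optimum is at the kink where q_1/1 = q_2/5, i.e. q_2 = 5·q_1.
Budget: p_1·q_1 + p_2·5·q_1 = I, so (p_1 + 5·p_2)·q_1 = I.
Demand: q_1*(p_1,p_2,I) = I/(p_1 + 5·p_2), q_2* = 5·I/(p_1 + 5·p_2).
Here 30.24 + 5·9 = 75.24, giving q_2* = 1.6614.
At I' = 37.5: q_2* = 2.492. Change: 2.492 − 1.6614 = 0.8307.

Δq_2* = 0.8307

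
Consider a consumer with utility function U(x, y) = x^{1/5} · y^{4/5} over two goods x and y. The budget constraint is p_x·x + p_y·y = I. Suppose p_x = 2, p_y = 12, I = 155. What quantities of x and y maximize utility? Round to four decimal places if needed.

MU_x/MU_y = (0.2·y)/(0.8·x); tangency sets this equal to p_x/p_y.
So 0.2·p_y·y = 0.8·p_x·x; combined with the budget, a share 0.2 of income goes to x.
Demand: x*(p_x,p_y,I) = 0.2·I/p_x and y* = 0.8·I/p_y.
At p_x=2, p_y=12, I=155: x* = 0.2·155/2 = 15.5, y* = 10.3333.

x* = 15.5, y* = 10.3333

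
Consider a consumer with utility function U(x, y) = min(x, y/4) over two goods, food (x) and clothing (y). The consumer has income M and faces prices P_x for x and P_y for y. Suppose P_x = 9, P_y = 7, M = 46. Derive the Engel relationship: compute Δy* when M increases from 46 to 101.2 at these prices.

With perfect complements, no substitution: consume in ratio x:y = 1:4.
Budget: P_x·x + P_y·4·x = M, so (P_x + 4·P_y)·x = M.
Demand: x*(P_x,P_y,M) = M/(P_x + 4·P_y), y* = 4·M/(P_x + 4·P_y).
Here 9 + 4·7 = 37, giving y* = 4.973.
At M' = 101.2: y* = 10.9405. Change: 10.9405 − 4.973 = 5.9676.

Δy* = 5.9676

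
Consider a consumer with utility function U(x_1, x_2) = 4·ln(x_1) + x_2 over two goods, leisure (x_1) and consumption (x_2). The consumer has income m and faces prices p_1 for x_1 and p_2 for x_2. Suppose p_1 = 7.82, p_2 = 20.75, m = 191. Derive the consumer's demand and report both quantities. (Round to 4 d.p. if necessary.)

x_1* = 10.6138, x_2* = 5.2048

MU_x_1 = 4/x_1, MU_x_2 = 1. Tangency: 4/x_1 = p_1/p_2.
So x_1*(p_1,p_2) = 4·p_2/p_1, independent of income; and x_2* = (m − 4·p_2)/p_2.
At the given prices: x_1* = 4·20.75/7.82 = 10.6138, and x_2* = 5.2048.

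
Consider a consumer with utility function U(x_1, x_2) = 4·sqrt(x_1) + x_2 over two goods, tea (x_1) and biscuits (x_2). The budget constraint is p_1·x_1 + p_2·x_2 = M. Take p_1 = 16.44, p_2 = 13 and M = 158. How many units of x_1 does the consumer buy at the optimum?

Utility is quasi-linear in x_2; the FOC for x_1 is 2/√x_1 = p_1/p_2.
Solve: √x_1 = 2·p_2/p_1, so x_1*(p_1,p_2) = (2·p_2/p_1)², and x_2* = (M − p_1·x_1*)/p_2.
Plugging in: x_1* = (2·13/16.44)² = 2.5012.

x_1* = 2.5012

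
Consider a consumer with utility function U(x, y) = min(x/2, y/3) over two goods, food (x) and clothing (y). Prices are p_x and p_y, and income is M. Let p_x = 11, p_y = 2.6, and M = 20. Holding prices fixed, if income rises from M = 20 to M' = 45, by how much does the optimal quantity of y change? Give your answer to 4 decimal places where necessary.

Demand: x*(p_x,p_y,M) = 2·M/(2·p_x + 3·p_y), y* = 3·M/(2·p_x + 3·p_y).
Here 2·11 + 3·2.6 = 29.8, giving y* = 2.0134.
At M' = 45: y* = 4.5302. Change: 4.5302 − 2.0134 = 2.5168.

Δy* = 2.5168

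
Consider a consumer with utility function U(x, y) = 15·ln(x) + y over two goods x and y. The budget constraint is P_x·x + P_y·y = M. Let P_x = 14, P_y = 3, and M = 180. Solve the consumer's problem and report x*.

Set MRS = P_x/P_y: (15/x)/1 = P_x/P_y.
So x*(P_x,P_y) = 15·P_y/P_x, independent of income; and y* = (M − 15·P_y)/P_y.
At the given prices: x* = 15·3/14 = 3.2143.

x* = 3.2143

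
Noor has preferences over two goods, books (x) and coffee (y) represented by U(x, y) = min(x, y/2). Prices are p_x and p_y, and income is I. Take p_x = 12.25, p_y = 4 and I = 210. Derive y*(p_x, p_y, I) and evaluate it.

Leontief preferences: the optimum is at the kink where x/1 = y/2, i.e. y = 2·x.
Budget: p_x·x + p_y·2·x = I, so (p_x + 2·p_y)·x = I.
Demand: x*(p_x,p_y,I) = I/(p_x + 2·p_y), y* = 2·I/(p_x + 2·p_y).
Here 12.25 + 2·4 = 20.25, giving y* = 20.7407.

y* = 20.7407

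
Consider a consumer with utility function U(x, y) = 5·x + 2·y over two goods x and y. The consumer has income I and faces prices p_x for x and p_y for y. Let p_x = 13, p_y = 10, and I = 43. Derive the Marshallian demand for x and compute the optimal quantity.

x* = 3.3077

Linear utility — the consumer picks whichever good has higher MU/price: 5/13 = 0.3846 vs 2/10 = 0.2.
x gives more utility per dollar, so spend all income on x: x* = I/p_x, y* = 0.
Numerically: x* = 3.3077, y* = 0.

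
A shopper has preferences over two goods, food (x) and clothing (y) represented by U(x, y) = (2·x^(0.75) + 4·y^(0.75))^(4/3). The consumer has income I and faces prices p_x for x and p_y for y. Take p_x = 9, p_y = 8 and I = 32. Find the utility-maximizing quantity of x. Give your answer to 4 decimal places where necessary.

Numerically y/x = 25.628906, so x* = 32/(9 + 8·25.628906) = 0.1495.

x* = 0.1495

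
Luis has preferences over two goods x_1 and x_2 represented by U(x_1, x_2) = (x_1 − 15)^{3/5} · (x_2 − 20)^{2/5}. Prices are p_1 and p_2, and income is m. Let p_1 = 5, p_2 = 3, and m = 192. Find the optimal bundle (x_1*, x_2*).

After buying the subsistence bundle (15, 20), a share 0.6 of the remaining income goes to x_1: x_1* = 15 + 0.6·(m − 15p_1 − 20p_2)/p_1.
Discretionary income = 192 − 15·5 − 20·3 = 57; x_1* = 15 + 0.6·57/5 = 21.84; x_2* = 20 + 0.4·57/3 = 27.6.

x_1* = 21.84, x_2* = 27.6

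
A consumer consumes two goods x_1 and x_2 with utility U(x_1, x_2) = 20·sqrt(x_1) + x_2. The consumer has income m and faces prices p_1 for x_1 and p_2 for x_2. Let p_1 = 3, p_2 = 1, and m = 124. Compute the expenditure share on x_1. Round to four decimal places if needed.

MU_x_1 = 10/√x_1, MU_x_2 = 1. Tangency: 10/√x_1 = p_1/p_2.
Solve: √x_1 = 10·p_2/p_1, so x_1*(p_1,p_2) = (10·p_2/p_1)², and x_2* = (m − p_1·x_1*)/p_2.
Plugging in: x_1* = (10·1/3)² = 11.1111, x_2* = 90.6667.
Expenditure on x_1: 3·11.1111 = 33.3333; share = 0.2688.

share on x_1 = 0.2688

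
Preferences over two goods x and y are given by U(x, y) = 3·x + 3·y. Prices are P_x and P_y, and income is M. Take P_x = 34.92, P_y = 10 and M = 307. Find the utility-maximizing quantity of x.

Perfect substitutes: compare marginal utility per dollar. 3/P_x vs 3/P_y → 0.0859 vs 0.3.
y gives more utility per dollar, so spend all income on y: y* = M/P_y, x* = 0.
Numerically: x* = 0, y* = 30.7.

x* = 0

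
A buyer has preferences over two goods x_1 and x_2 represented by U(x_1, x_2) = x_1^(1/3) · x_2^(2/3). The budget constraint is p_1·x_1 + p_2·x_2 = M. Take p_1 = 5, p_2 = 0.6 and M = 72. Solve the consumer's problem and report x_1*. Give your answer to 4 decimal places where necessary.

x_1* = 4.8

At p_1=5, p_2=0.6, M=72: x_1* = 1/3·72/5 = 4.8.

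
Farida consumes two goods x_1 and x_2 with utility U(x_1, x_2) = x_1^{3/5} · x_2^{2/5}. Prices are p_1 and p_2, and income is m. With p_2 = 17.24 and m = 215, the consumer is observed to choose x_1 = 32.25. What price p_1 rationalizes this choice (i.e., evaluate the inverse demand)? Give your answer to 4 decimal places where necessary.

p_1 = 4

The MRS is (3/2)·x_2/x_1. Set MRS = p_1/p_2.
Rearranging, p_2·x_2 = (2/3)·p_1·x_1. Substituting into the budget gives p_1·x_1·(1 + (2/3)) = m.
Demand: x_1*(p_1,p_2,m) = 0.6·m/p_1 and x_2* = 0.4·m/p_2.
Set x_1* = 32.25 in the demand function and solve for p_1: p_1 = 4.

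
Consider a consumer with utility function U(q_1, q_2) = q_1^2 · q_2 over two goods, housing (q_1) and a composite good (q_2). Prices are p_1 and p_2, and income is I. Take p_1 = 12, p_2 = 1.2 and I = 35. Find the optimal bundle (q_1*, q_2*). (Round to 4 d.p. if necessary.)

q_1* = 1.9444, q_2* = 9.7222

Tangency: MRS = 2·q_2/q_1 = p_1/p_2.
So 2·p_2·q_2 = p_1·q_1; combined with the budget, a share 2/3 of income goes to q_1.
Demand: q_1*(p_1,p_2,I) = 2/3·I/p_1 and q_2* = 1/3·I/p_2.
At p_1=12, p_2=1.2, I=35: q_1* = 2/3·35/12 = 1.9444, q_2* = 9.7222.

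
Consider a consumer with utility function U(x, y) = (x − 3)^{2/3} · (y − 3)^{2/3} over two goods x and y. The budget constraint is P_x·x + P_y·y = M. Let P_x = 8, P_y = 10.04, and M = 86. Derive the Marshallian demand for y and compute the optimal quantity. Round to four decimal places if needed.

y* = 4.5876

Let x' = x−3, y' = y−3. MRS = y'/x' = P_x/P_y.
After buying the subsistence bundle (3, 3), a share 0.5 of the remaining income goes to x: x* = 3 + 0.5·(M − 3P_x − 3P_y)/P_x.
Discretionary income = 86 − 3·8 − 3·10.04 = 31.88; y* = 3 + 0.5·31.88/10.04 = 4.5876.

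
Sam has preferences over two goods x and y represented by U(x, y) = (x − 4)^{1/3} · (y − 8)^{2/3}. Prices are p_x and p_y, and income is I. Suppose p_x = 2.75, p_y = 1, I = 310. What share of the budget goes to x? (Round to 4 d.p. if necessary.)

share on x = 0.3484

MRS = (1/2)·(y−8)/(x−4). Tangency with p_x/p_y gives y−8 = 2·(p_x/p_y)·(x−4).
After buying the subsistence bundle (4, 8), a share 1/3 of the remaining income goes to x: x* = 4 + 1/3·(I − 4p_x − 8p_y)/p_x.
Discretionary income = 310 − 4·2.75 − 8·1 = 291; x* = 4 + 1/3·291/2.75 = 39.2727; y* = 8 + 2/3·291/1 = 202.
Expenditure on x: 2.75·39.2727 = 108; share = 0.3484.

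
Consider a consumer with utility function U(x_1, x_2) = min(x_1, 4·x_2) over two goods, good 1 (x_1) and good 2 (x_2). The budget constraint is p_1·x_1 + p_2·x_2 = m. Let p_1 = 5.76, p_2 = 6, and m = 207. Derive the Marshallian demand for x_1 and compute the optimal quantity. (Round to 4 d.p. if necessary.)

With perfect complements, no substitution: consume in ratio x_1:x_2 = 4:1.
Budget: p_1·x_1 + p_2·(1/4)·x_1 = m, so (4·p_1 + p_2)·x_1 = 4·m.
Demand: x_1*(p_1,p_2,m) = 4·m/(4·p_1 + p_2), x_2* = m/(4·p_1 + p_2).
Here 4·5.76 + 6 = 29.04, giving x_1* = 28.5124.

x_1* = 28.5124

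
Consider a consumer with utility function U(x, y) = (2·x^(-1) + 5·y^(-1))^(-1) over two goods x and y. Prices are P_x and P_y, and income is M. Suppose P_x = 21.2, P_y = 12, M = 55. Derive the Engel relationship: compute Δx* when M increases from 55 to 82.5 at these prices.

Δx* = 0.5924

MU_x ∝ 2·x^(-2), MU_y ∝ 5·y^(-2), so MRS = (2/5)·(y/x)^(2) = P_x/P_y.
Solve for the ratio: y/x = [(5/2)·P_x/P_y]^(0.5).
With the ratio pinned down, the budget gives x* = M/(P_x + P_y·(y/x)) and y* = (y/x)·x*.
Numerically y/x = 2.101587, so x* = 55/(21.2 + 12·2.101587) = 1.1849.
At M' = 82.5: x* = 1.7773. Change: 1.7773 − 1.1849 = 0.5924.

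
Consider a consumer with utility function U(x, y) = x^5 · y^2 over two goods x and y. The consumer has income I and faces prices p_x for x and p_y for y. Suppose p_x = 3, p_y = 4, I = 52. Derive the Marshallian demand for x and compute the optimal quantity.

At p_x=3, p_y=4, I=52: x* = 5/7·52/3 = 12.381.

x* = 12.381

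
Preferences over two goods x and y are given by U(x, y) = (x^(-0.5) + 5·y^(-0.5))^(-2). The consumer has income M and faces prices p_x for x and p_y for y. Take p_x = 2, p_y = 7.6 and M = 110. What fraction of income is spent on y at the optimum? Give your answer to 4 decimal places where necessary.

With the ratio pinned down, the budget gives x* = M/(p_x + p_y·(y/x)) and y* = (y/x)·x*.
Numerically y/x = 1.200764, so x* = 110/(2 + 7.6·1.200764) = 9.8869 and y* = 1.200764·9.8869 = 11.8719.
Expenditure on y: 7.6·11.8719 = 90.2262; share = 0.8202.

share on y = 0.8202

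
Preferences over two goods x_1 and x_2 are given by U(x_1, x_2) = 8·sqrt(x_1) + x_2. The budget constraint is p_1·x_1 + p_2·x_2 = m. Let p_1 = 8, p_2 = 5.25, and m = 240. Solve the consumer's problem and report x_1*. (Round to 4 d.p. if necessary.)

Set MRS = p_1/p_2: 4·x_1^(−1/2) = p_1/p_2.
Solve: √x_1 = 4·p_2/p_1, so x_1*(p_1,p_2) = (4·p_2/p_1)², and x_2* = (m − p_1·x_1*)/p_2.
Plugging in: x_1* = (4·5.25/8)² = 6.8906.

x_1* = 6.8906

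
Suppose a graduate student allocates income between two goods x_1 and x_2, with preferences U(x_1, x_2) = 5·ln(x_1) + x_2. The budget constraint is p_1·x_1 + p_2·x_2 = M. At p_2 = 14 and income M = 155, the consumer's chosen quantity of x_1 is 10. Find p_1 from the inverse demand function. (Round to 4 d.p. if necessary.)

MU_x_1 = 5/x_1, MU_x_2 = 1. Tangency: 5/x_1 = p_1/p_2.
So x_1*(p_1,p_2) = 5·p_2/p_1, independent of income; and x_2* = (M − 5·p_2)/p_2.
Set x_1* = 10 in the demand function and solve for p_1: p_1 = 7.

p_1 = 7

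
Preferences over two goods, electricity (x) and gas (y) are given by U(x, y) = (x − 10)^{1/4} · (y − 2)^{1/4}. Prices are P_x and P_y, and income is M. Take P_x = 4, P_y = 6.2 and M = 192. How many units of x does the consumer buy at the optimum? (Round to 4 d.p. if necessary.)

x* = 27.45

This is Cobb-Douglas in (x−10, y−2): tangency gives 0.25·P_y·(y−2) = 0.25·P_x·(x−10).
After buying the subsistence bundle (10, 2), a share 0.5 of the remaining income goes to x: x* = 10 + 0.5·(M − 10P_x − 2P_y)/P_x.
Discretionary income = 192 − 10·4 − 2·6.2 = 139.6; x* = 10 + 0.5·139.6/4 = 27.45.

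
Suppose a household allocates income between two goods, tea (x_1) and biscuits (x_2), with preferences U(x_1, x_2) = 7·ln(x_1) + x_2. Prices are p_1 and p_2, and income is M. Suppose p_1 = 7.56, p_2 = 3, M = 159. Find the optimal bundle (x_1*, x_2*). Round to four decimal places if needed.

x_1* = 2.7778, x_2* = 46

Set MRS = p_1/p_2: (7/x_1)/1 = p_1/p_2.
So x_1*(p_1,p_2) = 7·p_2/p_1, independent of income; and x_2* = (M − 7·p_2)/p_2.
At the given prices: x_1* = 7·3/7.56 = 2.7778, and x_2* = 46.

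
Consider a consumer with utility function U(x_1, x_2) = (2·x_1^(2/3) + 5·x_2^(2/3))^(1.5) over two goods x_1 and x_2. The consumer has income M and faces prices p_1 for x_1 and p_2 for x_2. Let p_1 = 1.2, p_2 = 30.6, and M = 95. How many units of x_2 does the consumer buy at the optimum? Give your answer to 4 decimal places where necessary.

x_2* = 0.0728

From the CES first-order condition, (2/5)·(x_2/x_1)^(1/3) = p_1/p_2.
Hence x_2/x_1 = ((5/2)·p_1/p_2)^(1/(1/3)), i.e. raised to the 3 power.
With the ratio pinned down, the budget gives x_1* = M/(p_1 + p_2·(x_2/x_1)) and x_2* = (x_2/x_1)·x_1*.
Numerically x_2/x_1 = 0.000942, so x_1* = 95/(1.2 + 30.6·0.000942) = 77.309 and x_2* = 0.000942·77.309 = 0.0728.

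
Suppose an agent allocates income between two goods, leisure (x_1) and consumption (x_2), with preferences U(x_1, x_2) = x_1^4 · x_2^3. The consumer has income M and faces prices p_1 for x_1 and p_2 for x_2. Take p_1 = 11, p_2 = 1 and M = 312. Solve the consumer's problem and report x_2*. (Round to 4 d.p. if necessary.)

Demand: x_1*(p_1,p_2,M) = 4/7·M/p_1 and x_2* = 3/7·M/p_2.
At p_1=11, p_2=1, M=312: x_2* = 3/7·312/1 = 133.7143.

x_2* = 133.7143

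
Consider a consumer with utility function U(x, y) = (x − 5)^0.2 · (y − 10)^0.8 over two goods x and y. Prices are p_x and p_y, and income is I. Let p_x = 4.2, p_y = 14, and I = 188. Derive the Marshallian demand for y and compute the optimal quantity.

This is Cobb-Douglas in (x−5, y−10): tangency gives 0.2·p_y·(y−10) = 0.8·p_x·(x−5).
After buying the subsistence bundle (5, 10), a share 0.2 of the remaining income goes to x: x* = 5 + 0.2·(I − 5p_x − 10p_y)/p_x.
Discretionary income = 188 − 5·4.2 − 10·14 = 27; y* = 10 + 0.8·27/14 = 11.5429.

y* = 11.5429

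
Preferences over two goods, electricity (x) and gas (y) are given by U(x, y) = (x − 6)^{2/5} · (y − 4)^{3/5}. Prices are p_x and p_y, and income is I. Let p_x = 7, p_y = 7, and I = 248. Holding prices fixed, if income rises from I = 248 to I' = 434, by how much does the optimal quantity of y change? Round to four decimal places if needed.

This is Cobb-Douglas in (x−6, y−4): tangency gives 0.4·p_y·(y−4) = 0.6·p_x·(x−6).
Substituting into the budget: x* = 6 + 0.4·(I − 6·p_x − 4·p_y)/p_x, and y* = 4 + 0.6·(…)/p_y.
Discretionary income = 248 − 6·7 − 4·7 = 178; y* = 4 + 0.6·178/7 = 19.2571.
At I' = 434: y* = 35.2. Change: 35.2 − 19.2571 = 15.9429.

Δy* = 15.9429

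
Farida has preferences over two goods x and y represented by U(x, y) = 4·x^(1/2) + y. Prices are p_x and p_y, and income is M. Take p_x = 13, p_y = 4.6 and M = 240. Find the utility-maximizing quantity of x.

Utility is quasi-linear in y; the FOC for x is 2/√x = p_x/p_y.
Thus x* = (2·p_y/p_x)² — independent of M — with the rest of income spent on y.
Plugging in: x* = (2·4.6/13)² = 0.5008.

x* = 0.5008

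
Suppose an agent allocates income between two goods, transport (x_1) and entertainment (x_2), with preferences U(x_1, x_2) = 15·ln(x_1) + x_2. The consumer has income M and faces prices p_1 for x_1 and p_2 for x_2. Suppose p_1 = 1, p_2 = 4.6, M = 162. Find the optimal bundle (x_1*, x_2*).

MU_x_1 = 15/x_1, MU_x_2 = 1. Tangency: 15/x_1 = p_1/p_2.
So x_1*(p_1,p_2) = 15·p_2/p_1, independent of income; and x_2* = (M − 15·p_2)/p_2.
At the given prices: x_1* = 15·4.6/1 = 69, and x_2* = 20.2174.

x_1* = 69, x_2* = 20.2174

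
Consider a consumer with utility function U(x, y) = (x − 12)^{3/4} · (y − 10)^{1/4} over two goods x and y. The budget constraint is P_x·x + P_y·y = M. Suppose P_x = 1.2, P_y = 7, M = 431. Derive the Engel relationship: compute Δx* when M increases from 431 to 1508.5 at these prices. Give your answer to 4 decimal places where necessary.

Δx* = 673.4375

After buying the subsistence bundle (12, 10), a share 0.75 of the remaining income goes to x: x* = 12 + 0.75·(M − 12P_x − 10P_y)/P_x.
Discretionary income = 431 − 12·1.2 − 10·7 = 346.6; x* = 12 + 0.75·346.6/1.2 = 228.625.
At M' = 1508.5: x* = 902.0625. Change: 902.0625 − 228.625 = 673.4375.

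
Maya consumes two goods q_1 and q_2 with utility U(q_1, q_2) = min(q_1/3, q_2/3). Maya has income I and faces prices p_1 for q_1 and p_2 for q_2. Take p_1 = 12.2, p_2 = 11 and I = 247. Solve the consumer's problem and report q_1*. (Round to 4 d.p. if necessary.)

q_1* = 10.6466

Leontief preferences: the optimum is at the kink where q_1/3 = q_2/3, i.e. q_2 = q_1.
Budget: p_1·q_1 + p_2·q_1 = I, so (3·p_1 + 3·p_2)·q_1 = 3·I.
Demand: q_1*(p_1,p_2,I) = 3·I/(3·p_1 + 3·p_2), q_2* = 3·I/(3·p_1 + 3·p_2).
Here 3·12.2 + 3·11 = 69.6, giving q_1* = 10.6466.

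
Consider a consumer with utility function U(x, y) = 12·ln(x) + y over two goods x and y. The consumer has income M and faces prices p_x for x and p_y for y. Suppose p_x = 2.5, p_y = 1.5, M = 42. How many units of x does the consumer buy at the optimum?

At the given prices: x* = 12·1.5/2.5 = 7.2.

x* = 7.2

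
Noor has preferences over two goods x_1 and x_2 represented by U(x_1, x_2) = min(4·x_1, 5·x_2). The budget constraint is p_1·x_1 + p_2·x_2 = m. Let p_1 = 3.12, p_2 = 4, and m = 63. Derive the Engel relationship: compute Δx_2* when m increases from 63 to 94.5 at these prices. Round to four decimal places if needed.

Δx_2* = 3.9873

Leontief preferences: the optimum is at the kink where x_1/5 = x_2/4, i.e. x_2 = (4/5)·x_1.
Budget: p_1·x_1 + p_2·(4/5)·x_1 = m, so (5·p_1 + 4·p_2)·x_1 = 5·m.
Demand: x_1*(p_1,p_2,m) = 5·m/(5·p_1 + 4·p_2), x_2* = 4·m/(5·p_1 + 4·p_2).
Here 5·3.12 + 4·4 = 31.6, giving x_2* = 7.9747.
At m' = 94.5: x_2* = 11.962. Change: 11.962 − 7.9747 = 3.9873.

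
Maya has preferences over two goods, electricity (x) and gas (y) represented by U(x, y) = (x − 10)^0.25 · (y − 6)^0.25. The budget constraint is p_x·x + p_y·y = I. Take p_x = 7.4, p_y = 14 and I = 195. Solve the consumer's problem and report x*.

x* = 12.5

This is Cobb-Douglas in (x−10, y−6): tangency gives 0.25·p_y·(y−6) = 0.25·p_x·(x−10).
Substituting into the budget: x* = 10 + 0.5·(I − 10·p_x − 6·p_y)/p_x, and y* = 6 + 0.5·(…)/p_y.
Discretionary income = 195 − 10·7.4 − 6·14 = 37; x* = 10 + 0.5·37/7.4 = 12.5.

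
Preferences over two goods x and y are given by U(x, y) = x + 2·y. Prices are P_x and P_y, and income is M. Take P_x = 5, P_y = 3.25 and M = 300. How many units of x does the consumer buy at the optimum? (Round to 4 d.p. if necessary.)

x* = 0

Perfect substitutes: compare marginal utility per dollar. 1/P_x vs 2/P_y → 0.2 vs 0.6154.
y gives more utility per dollar, so spend all income on y: y* = M/P_y, x* = 0.
Numerically: x* = 0, y* = 92.3077.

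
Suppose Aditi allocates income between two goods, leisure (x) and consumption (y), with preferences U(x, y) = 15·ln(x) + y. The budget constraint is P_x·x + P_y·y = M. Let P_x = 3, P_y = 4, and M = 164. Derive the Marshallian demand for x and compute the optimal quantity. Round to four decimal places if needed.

Set MRS = P_x/P_y: (15/x)/1 = P_x/P_y.
So x*(P_x,P_y) = 15·P_y/P_x, independent of income; and y* = (M − 15·P_y)/P_y.
At the given prices: x* = 15·4/3 = 20.

x* = 20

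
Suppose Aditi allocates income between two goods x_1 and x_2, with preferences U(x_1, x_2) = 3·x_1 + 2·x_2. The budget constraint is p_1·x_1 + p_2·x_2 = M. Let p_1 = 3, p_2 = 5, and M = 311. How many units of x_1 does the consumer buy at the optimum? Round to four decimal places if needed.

x_1* = 103.6667

Linear utility — the consumer picks whichever good has higher MU/price: 3/3 = 1 vs 2/5 = 0.4.
x_1 gives more utility per dollar, so spend all income on x_1: x_1* = M/p_1, x_2* = 0.
Numerically: x_1* = 103.6667, x_2* = 0.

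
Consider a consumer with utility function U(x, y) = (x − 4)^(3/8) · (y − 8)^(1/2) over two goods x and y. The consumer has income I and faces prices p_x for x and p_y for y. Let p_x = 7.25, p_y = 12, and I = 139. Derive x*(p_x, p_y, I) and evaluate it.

Let x' = x−4, y' = y−8. MRS = (3/4)·y'/x' = p_x/p_y.
Substituting into the budget: x* = 4 + 3/7·(I − 4·p_x − 8·p_y)/p_x, and y* = 8 + 4/7·(…)/p_y.
Discretionary income = 139 − 4·7.25 − 8·12 = 14; x* = 4 + 3/7·14/7.25 = 4.8276.

x* = 4.8276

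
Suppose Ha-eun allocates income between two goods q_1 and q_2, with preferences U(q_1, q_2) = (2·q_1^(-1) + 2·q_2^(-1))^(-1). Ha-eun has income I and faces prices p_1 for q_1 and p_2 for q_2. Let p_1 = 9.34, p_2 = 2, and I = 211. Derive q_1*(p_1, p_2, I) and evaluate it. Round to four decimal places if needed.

q_1* = 15.4443

MU_q_1 ∝ 2·q_1^(-2), MU_q_2 ∝ 2·q_2^(-2), so MRS = (q_2/q_1)^(2) = p_1/p_2.
Hence q_2/q_1 = (p_1/p_2)^(1/(2)), i.e. raised to the 0.5 power.
Substitute q_2 = (q_2/q_1)·q_1 into the budget: q_1* = I/(p_1 + p_2·(q_2/q_1)).
Numerically q_2/q_1 = 2.161018, so q_1* = 211/(9.34 + 2·2.161018) = 15.4443.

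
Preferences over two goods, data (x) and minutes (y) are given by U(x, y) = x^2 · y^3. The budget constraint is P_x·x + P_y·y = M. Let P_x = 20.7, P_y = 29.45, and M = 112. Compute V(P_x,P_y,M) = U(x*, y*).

MU_x/MU_y = (2·y)/(3·x); tangency sets this equal to P_x/P_y.
Rearranging, P_y·y = (3/2)·P_x·x. Substituting into the budget gives P_x·x·(1 + (3/2)) = M.
Demand: x*(P_x,P_y,M) = 0.4·M/P_x and y* = 0.6·M/P_y.
At P_x=20.7, P_y=29.45, M=112: x* = 0.4·112/20.7 = 2.1643, y* = 2.2818.
Utility at the optimum: U(2.1643, 2.2818) = 55.6503.

V = 55.6503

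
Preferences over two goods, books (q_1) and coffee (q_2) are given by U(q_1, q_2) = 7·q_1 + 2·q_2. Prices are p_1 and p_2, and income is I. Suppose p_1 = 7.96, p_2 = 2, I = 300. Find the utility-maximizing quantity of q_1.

q_1* = 0

Linear utility — the consumer picks whichever good has higher MU/price: 7/7.96 = 0.8794 vs 2/2 = 1.
q_2 gives more utility per dollar, so spend all income on q_2: q_2* = I/p_2, q_1* = 0.
Numerically: q_1* = 0, q_2* = 150.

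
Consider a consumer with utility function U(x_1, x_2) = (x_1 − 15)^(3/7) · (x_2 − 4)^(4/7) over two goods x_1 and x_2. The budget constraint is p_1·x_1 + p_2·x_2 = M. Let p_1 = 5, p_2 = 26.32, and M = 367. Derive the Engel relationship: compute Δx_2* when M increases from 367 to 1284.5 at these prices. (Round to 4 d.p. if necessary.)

This is Cobb-Douglas in (x_1−15, x_2−4): tangency gives 3/7·p_2·(x_2−4) = 4/7·p_1·(x_1−15).
Substituting into the budget: x_1* = 15 + 3/7·(M − 15·p_1 − 4·p_2)/p_1, and x_2* = 4 + 4/7·(…)/p_2.
Discretionary income = 367 − 15·5 − 4·26.32 = 186.72; x_2* = 4 + 4/7·186.72/26.32 = 8.0538.
At M' = 1284.5: x_2* = 27.9735. Change: 27.9735 − 8.0538 = 19.9197.

Δx_2* = 19.9197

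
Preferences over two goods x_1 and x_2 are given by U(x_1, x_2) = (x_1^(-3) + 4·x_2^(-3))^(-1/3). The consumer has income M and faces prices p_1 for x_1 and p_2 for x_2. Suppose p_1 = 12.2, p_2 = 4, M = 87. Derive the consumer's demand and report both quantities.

x_1* = 4.4217, x_2* = 8.2638

With the ratio pinned down, the budget gives x_1* = M/(p_1 + p_2·(x_2/x_1)) and x_2* = (x_2/x_1)·x_1*.
Numerically x_2/x_1 = 1.868917, so x_1* = 87/(12.2 + 4·1.868917) = 4.4217 and x_2* = 1.868917·4.4217 = 8.2638.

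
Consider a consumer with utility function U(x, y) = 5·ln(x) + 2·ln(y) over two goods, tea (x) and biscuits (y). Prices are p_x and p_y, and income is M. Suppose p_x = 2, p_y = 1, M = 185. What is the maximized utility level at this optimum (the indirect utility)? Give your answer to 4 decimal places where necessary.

V = 28.8889

Tangency: MRS = (5/2)·y/x = p_x/p_y.
Rearranging, p_y·y = (2/5)·p_x·x. Substituting into the budget gives p_x·x·(1 + (2/5)) = M.
Demand: x*(p_x,p_y,M) = 5/7·M/p_x and y* = 2/7·M/p_y.
At p_x=2, p_y=1, M=185: x* = 5/7·185/2 = 66.0714, y* = 52.8571.
Utility at the optimum: U(66.0714, 52.8571) = 28.8889.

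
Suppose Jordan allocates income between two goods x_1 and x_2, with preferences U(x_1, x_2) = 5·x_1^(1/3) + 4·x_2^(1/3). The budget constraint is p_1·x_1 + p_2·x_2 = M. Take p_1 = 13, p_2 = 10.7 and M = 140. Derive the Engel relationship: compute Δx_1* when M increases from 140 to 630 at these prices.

From the CES first-order condition, (5/4)·(x_2/x_1)^(2/3) = p_1/p_2.
Hence x_2/x_1 = ((4/5)·p_1/p_2)^(1/(2/3)), i.e. raised to the 1.5 power.
Substitute x_2 = (x_2/x_1)·x_1 into the budget: x_1* = M/(p_1 + p_2·(x_2/x_1)).
Numerically x_2/x_1 = 0.95824, so x_1* = 140/(13 + 10.7·0.95824) = 6.0207.
At M' = 630: x_1* = 27.0931. Change: 27.0931 − 6.0207 = 21.0724.

Δx_1* = 21.0724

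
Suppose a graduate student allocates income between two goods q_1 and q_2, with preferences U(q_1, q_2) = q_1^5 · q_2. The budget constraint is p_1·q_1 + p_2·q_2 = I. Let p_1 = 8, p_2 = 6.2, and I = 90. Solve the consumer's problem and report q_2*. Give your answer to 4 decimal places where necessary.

q_2* = 2.4194

The MRS is 5·q_2/q_1. Set MRS = p_1/p_2.
Rearranging, p_2·q_2 = (1/5)·p_1·q_1. Substituting into the budget gives p_1·q_1·(1 + (1/5)) = I.
Demand: q_1*(p_1,p_2,I) = 5/6·I/p_1 and q_2* = 1/6·I/p_2.
At p_1=8, p_2=6.2, I=90: q_2* = 1/6·90/6.2 = 2.4194.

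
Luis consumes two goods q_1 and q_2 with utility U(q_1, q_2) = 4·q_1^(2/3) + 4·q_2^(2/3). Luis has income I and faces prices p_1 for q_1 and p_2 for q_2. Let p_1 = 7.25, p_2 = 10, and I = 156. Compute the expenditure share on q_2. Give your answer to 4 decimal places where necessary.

share on q_2 = 0.3445

MRS = MU_q_1/MU_q_2 = (q_2/q_1)^(1/3). Set equal to p_1/p_2.
Hence q_2/q_1 = (p_1/p_2)^(1/(1/3)), i.e. raised to the 3 power.
With the ratio pinned down, the budget gives q_1* = I/(p_1 + p_2·(q_2/q_1)) and q_2* = (q_2/q_1)·q_1*.
Numerically q_2/q_1 = 0.381078, so q_1* = 156/(7.25 + 10·0.381078) = 14.1039 and q_2* = 0.381078·14.1039 = 5.3747.
Expenditure on q_2: 10·5.3747 = 53.7468; share = 0.3445.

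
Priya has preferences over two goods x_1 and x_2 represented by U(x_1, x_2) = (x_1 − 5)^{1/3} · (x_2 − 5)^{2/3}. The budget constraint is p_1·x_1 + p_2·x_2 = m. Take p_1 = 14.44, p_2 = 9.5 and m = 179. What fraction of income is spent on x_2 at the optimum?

share on x_2 = 0.4862

MRS = (1/2)·(x_2−5)/(x_1−5). Tangency with p_1/p_2 gives x_2−5 = 2·(p_1/p_2)·(x_1−5).
Substituting into the budget: x_1* = 5 + 1/3·(m − 5·p_1 − 5·p_2)/p_1, and x_2* = 5 + 2/3·(…)/p_2.
Discretionary income = 179 − 5·14.44 − 5·9.5 = 59.3; x_1* = 5 + 1/3·59.3/14.44 = 6.3689; x_2* = 5 + 2/3·59.3/9.5 = 9.1614.
Expenditure on x_2: 9.5·9.1614 = 87.0333; share = 0.4862.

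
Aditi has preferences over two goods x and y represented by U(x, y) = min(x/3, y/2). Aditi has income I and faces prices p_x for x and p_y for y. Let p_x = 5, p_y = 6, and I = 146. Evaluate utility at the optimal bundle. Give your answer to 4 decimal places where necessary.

Demand: x*(p_x,p_y,I) = 3·I/(3·p_x + 2·p_y), y* = 2·I/(3·p_x + 2·p_y).
Here 3·5 + 2·6 = 27, giving x* = 16.2222 and y* = 10.8148.
Utility at the optimum: U(16.2222, 10.8148) = 5.4074.

V = 5.4074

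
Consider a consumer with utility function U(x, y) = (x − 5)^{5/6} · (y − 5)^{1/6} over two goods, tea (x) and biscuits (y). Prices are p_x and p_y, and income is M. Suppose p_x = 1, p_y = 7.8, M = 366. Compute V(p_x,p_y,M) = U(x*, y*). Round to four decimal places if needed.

V = 145.7126

This is Cobb-Douglas in (x−5, y−5): tangency gives 5/6·p_y·(y−5) = 1/6·p_x·(x−5).
After buying the subsistence bundle (5, 5), a share 5/6 of the remaining income goes to x: x* = 5 + 5/6·(M − 5p_x − 5p_y)/p_x.
Discretionary income = 366 − 5·1 − 5·7.8 = 322; x* = 5 + 5/6·322/1 = 273.3333; y* = 5 + 1/6·322/7.8 = 11.8803.
Utility at the optimum: U(273.3333, 11.8803) = 145.7126.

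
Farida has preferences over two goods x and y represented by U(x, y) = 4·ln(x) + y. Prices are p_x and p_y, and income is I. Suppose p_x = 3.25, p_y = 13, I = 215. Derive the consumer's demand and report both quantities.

x* = 16, y* = 12.5385

MU_x = 4/x, MU_y = 1. Tangency: 4/x = p_x/p_y.
So x*(p_x,p_y) = 4·p_y/p_x, independent of income; and y* = (I − 4·p_y)/p_y.
At the given prices: x* = 4·13/3.25 = 16, and y* = 12.5385.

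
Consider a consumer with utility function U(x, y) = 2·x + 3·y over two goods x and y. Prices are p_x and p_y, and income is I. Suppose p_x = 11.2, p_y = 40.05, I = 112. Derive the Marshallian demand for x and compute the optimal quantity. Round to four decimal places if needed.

Perfect substitutes: compare marginal utility per dollar. 2/p_x vs 3/p_y → 0.1786 vs 0.0749.
x gives more utility per dollar, so spend all income on x: x* = I/p_x, y* = 0.
Numerically: x* = 10, y* = 0.

x* = 10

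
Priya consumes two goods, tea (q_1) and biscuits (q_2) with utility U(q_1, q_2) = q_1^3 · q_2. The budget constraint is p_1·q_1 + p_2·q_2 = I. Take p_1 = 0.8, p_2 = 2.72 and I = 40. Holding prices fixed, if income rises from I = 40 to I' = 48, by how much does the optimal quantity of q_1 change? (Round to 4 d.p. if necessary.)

Δq_1* = 7.5

At p_1=0.8, p_2=2.72, I=40: q_1* = 0.75·40/0.8 = 37.5.
At I' = 48: q_1* = 45. Change: 45 − 37.5 = 7.5.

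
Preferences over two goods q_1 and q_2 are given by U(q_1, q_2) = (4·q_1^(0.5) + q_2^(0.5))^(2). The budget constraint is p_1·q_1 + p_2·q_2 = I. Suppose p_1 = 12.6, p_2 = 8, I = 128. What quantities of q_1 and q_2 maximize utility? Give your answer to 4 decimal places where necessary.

From the CES first-order condition, 4·(q_2/q_1)^(0.5) = p_1/p_2.
Hence q_2/q_1 = ((1/4)·p_1/p_2)^(1/(0.5)), i.e. raised to the 2 power.
Substitute q_2 = (q_2/q_1)·q_1 into the budget: q_1* = I/(p_1 + p_2·(q_2/q_1)).
Numerically q_2/q_1 = 0.155039, so q_1* = 128/(12.6 + 8·0.155039) = 9.2483 and q_2* = 0.155039·9.2483 = 1.4339.

q_1* = 9.2483, q_2* = 1.4339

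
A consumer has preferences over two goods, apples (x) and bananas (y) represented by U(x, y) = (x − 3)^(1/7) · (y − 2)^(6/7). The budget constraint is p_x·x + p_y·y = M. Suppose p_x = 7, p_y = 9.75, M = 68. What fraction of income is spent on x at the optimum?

After buying the subsistence bundle (3, 2), a share 1/7 of the remaining income goes to x: x* = 3 + 1/7·(M − 3p_x − 2p_y)/p_x.
Discretionary income = 68 − 3·7 − 2·9.75 = 27.5; x* = 3 + 1/7·27.5/7 = 3.5612; y* = 2 + 6/7·27.5/9.75 = 4.4176.
Expenditure on x: 7·3.5612 = 24.9286; share = 0.3666.

share on x = 0.3666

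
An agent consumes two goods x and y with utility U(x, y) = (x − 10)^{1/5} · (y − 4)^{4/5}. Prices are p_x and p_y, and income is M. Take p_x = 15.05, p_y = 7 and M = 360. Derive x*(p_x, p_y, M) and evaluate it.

x* = 12.412

This is Cobb-Douglas in (x−10, y−4): tangency gives 0.2·p_y·(y−4) = 0.8·p_x·(x−10).
Substituting into the budget: x* = 10 + 0.2·(M − 10·p_x − 4·p_y)/p_x, and y* = 4 + 0.8·(…)/p_y.
Discretionary income = 360 − 10·15.05 − 4·7 = 181.5; x* = 10 + 0.2·181.5/15.05 = 12.412.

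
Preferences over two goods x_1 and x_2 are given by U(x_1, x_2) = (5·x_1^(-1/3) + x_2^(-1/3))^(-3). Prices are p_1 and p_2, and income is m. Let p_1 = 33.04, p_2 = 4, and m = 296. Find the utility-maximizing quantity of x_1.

Numerically x_2/x_1 = 1.457161, so x_1* = 296/(33.04 + 4·1.457161) = 7.6154.

x_1* = 7.6154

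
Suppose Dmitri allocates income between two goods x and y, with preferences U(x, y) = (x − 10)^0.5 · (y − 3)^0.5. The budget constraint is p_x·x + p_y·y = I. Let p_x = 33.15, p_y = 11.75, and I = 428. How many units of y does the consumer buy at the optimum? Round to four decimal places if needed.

y* = 5.6064

This is Cobb-Douglas in (x−10, y−3): tangency gives 0.5·p_y·(y−3) = 0.5·p_x·(x−10).
Substituting into the budget: x* = 10 + 0.5·(I − 10·p_x − 3·p_y)/p_x, and y* = 3 + 0.5·(…)/p_y.
Discretionary income = 428 − 10·33.15 − 3·11.75 = 61.25; y* = 3 + 0.5·61.25/11.75 = 5.6064.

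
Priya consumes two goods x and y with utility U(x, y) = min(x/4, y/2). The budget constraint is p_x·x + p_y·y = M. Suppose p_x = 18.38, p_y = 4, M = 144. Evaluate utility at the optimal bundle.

Leontief preferences: the optimum is at the kink where x/4 = y/2, i.e. y = (1/2)·x.
Budget: p_x·x + p_y·(1/2)·x = M, so (4·p_x + 2·p_y)·x = 4·M.
Demand: x*(p_x,p_y,M) = 4·M/(4·p_x + 2·p_y), y* = 2·M/(4·p_x + 2·p_y).
Here 4·18.38 + 2·4 = 81.52, giving x* = 7.0658 and y* = 3.5329.
Utility at the optimum: U(7.0658, 3.5329) = 1.7664.

V = 1.7664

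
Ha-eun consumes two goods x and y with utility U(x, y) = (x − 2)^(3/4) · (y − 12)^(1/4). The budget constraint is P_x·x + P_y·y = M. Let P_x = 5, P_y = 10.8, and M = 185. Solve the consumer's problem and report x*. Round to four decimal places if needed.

Let x' = x−2, y' = y−12. MRS = 3·y'/x' = P_x/P_y.
Substituting into the budget: x* = 2 + 0.75·(M − 2·P_x − 12·P_y)/P_x, and y* = 12 + 0.25·(…)/P_y.
Discretionary income = 185 − 2·5 − 12·10.8 = 45.4; x* = 2 + 0.75·45.4/5 = 8.81.

x* = 8.81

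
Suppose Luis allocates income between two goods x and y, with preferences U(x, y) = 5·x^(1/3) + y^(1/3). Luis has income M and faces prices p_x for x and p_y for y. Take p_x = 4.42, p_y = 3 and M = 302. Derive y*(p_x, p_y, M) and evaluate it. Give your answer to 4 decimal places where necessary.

y* = 9.8587

MU_x ∝ 5·x^(-2/3), MU_y ∝ y^(-2/3), so MRS = 5·(y/x)^(2/3) = p_x/p_y.
Hence y/x = ((1/5)·p_x/p_y)^(1/(2/3)), i.e. raised to the 1.5 power.
With the ratio pinned down, the budget gives x* = M/(p_x + p_y·(y/x)) and y* = (y/x)·x*.
Numerically y/x = 0.159955, so x* = 302/(4.42 + 3·0.159955) = 61.6344 and y* = 0.159955·61.6344 = 9.8587.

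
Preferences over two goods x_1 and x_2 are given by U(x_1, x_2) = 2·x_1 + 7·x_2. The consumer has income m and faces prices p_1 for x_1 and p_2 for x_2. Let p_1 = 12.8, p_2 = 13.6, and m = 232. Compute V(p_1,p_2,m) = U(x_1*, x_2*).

Perfect substitutes: compare marginal utility per dollar. 2/p_1 vs 7/p_2 → 0.1562 vs 0.5147.
x_2 gives more utility per dollar, so spend all income on x_2: x_2* = m/p_2, x_1* = 0.
Numerically: x_1* = 0, x_2* = 17.0588.
Utility at the optimum: U(0, 17.0588) = 119.4118.

V = 119.4118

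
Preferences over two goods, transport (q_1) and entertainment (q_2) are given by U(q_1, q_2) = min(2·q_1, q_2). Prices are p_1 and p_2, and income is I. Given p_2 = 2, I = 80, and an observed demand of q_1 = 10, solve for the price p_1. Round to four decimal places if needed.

p_1 = 4

With perfect complements, no substitution: consume in ratio q_1:q_2 = 1:2.
Budget: p_1·q_1 + p_2·2·q_1 = I, so (p_1 + 2·p_2)·q_1 = I.
Demand: q_1*(p_1,p_2,I) = I/(p_1 + 2·p_2), q_2* = 2·I/(p_1 + 2·p_2).
Set q_1* = 10 in the demand function and solve for p_1: p_1 = 4.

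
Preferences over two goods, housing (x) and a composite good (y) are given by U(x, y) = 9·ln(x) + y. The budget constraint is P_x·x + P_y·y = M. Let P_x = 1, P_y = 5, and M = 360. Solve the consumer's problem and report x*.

MU_x = 9/x, MU_y = 1. Tangency: 9/x = P_x/P_y.
So x*(P_x,P_y) = 9·P_y/P_x, independent of income; and y* = (M − 9·P_y)/P_y.
At the given prices: x* = 9·5/1 = 45.

x* = 45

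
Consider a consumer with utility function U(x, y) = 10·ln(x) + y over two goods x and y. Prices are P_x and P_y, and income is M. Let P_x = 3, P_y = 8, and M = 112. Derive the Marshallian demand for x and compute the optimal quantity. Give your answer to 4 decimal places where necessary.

MU_x = 10/x, MU_y = 1. Tangency: 10/x = P_x/P_y.
So x*(P_x,P_y) = 10·P_y/P_x, independent of income; and y* = (M − 10·P_y)/P_y.
At the given prices: x* = 10·8/3 = 26.6667.

x* = 26.6667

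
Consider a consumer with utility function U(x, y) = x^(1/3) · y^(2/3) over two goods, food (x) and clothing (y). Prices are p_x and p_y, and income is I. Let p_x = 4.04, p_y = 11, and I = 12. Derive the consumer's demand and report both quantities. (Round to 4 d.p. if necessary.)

The MRS is (1/2)·y/x. Set MRS = p_x/p_y.
So 1/3·p_y·y = 2/3·p_x·x; combined with the budget, a share 1/3 of income goes to x.
Demand: x*(p_x,p_y,I) = 1/3·I/p_x and y* = 2/3·I/p_y.
At p_x=4.04, p_y=11, I=12: x* = 1/3·12/4.04 = 0.9901, y* = 0.7273.

x* = 0.9901, y* = 0.7273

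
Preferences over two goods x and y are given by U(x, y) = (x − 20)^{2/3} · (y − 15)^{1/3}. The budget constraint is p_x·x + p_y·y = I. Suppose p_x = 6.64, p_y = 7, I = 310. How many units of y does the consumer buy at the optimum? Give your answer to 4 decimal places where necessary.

After buying the subsistence bundle (20, 15), a share 2/3 of the remaining income goes to x: x* = 20 + 2/3·(I − 20p_x − 15p_y)/p_x.
Discretionary income = 310 − 20·6.64 − 15·7 = 72.2; y* = 15 + 1/3·72.2/7 = 18.4381.

y* = 18.4381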